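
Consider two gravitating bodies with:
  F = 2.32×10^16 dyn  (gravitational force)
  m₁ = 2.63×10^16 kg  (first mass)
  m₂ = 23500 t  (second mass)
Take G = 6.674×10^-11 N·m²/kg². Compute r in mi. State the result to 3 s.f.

0.00829 mi

Rearranging F = G·m₁·m₂/r² for r: r = √(G·m₁m₂/F).
F = 2.32×10^16 dyn = 2.320×10^11 N; m₁ = 2.63×10^16 kg; m₂ = 23500 t = 2.350×10^7 kg; G = 6.674×10^-11 N·m²/kg².
r = 13.33 m
13.33 m × (1 mi / 1609 m) = 0.008285 mi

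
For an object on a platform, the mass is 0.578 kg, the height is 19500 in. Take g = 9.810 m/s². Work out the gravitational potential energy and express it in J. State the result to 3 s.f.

2810 J

Directly: PE = mgh.
m = 0.578 kg; h = 19500 in = 495.3 m; g = 9.810 m/s².
PE = 2808 J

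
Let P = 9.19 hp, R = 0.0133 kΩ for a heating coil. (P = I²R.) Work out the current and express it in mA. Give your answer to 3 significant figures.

Solving P = I²R for I: I = √(P/R).
P = 9.19 hp = 6853 W; R = 0.0133 kΩ = 13.30 Ω.
I = 22.70 A
22.70 A × (1 mA / 0.001000 A) = 22699 mA

22700 mA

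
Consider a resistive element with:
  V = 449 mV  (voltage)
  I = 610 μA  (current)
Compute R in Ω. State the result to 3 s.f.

736 Ω

From Ohm's law: R = V/I.
V = 449 mV = 0.4490 V; I = 610 μA = 6.100×10^-4 A.
R = 736.1 Ω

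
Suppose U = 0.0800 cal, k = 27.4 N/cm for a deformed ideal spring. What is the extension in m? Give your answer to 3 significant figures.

0.0156 m

Solving U = ½k·x² for x: x = √(2U/k).
U = 0.0800 cal = 0.3347 J; k = 27.4 N/cm = 2740 N/m.
x = 0.01563 m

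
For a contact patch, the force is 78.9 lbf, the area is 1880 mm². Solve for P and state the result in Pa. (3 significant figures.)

1.87×10^5 Pa

P is given directly by: P = F/A.
F = 78.9 lbf = 351.0 N; A = 1880 mm² = 0.001880 m².
P = 1.867×10^5 Pa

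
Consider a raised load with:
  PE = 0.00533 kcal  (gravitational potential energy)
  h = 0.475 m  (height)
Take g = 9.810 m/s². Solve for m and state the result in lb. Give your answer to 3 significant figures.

Solving PE = m·g·h for m: m = PE/(g·h).
PE = 0.00533 kcal = 22.30 J; h = 0.475 m; g = 9.810 m/s².
m = 4.786 kg
4.786 kg × (1 lb / 0.4536 kg) = 10.55 lb

10.6 lb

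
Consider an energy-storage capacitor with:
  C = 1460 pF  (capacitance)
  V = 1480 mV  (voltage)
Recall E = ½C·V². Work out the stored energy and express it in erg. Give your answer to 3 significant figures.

0.0160 erg

Directly: E = ½CV².
C = 1460 pF = 1.460×10^-9 F; V = 1480 mV = 1.480 V.
E = 1.599×10^-9 J
1.599×10^-9 J × (1 erg / 1.000×10^-7 J) = 0.01599 erg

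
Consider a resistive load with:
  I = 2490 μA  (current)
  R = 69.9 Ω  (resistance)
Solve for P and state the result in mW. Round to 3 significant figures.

0.433 mW

P is given directly by: P = I²R.
I = 2490 μA = 0.002490 A; R = 69.9 Ω.
P = 4.334×10^-4 W
4.334×10^-4 W × (1 mW / 0.001000 W) = 0.4334 mW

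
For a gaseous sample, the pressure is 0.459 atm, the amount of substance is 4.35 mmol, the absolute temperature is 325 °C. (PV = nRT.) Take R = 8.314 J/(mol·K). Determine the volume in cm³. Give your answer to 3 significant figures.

From the ideal-gas law: V = nRT/P.
P = 0.459 atm = 46508 Pa; n = 4.35 mmol = 0.004350 mol; T = 325 °C = 598.1 K; R = 8.314 J/(mol·K).
V = 4.651×10^-4 m³
4.651×10^-4 m³ × (1 cm³ / 1.000×10^-6 m³) = 465.1 cm³

465 cm³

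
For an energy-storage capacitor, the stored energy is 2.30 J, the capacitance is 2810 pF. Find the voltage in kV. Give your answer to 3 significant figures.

Rearranging: V = √(2E/C).
E = 2.30 J; C = 2810 pF = 2.810×10^-9 F.
V = 40460 V
40460 V × (1 kV / 1000 V) = 40.46 kV

40.5 kV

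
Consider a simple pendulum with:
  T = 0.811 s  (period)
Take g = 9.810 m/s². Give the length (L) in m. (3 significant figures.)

Rearranging: L = g·(T/2π)².
T = 0.811 s; g = 9.810 m/s².
L = 0.1634 m

0.163 m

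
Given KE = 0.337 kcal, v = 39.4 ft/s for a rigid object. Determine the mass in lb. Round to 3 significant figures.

43.1 lb

Rearranging: m = 2·KE/v².
KE = 0.337 kcal = 1410 J; v = 39.4 ft/s = 12.01 m/s.
m = 19.55 kg
19.55 kg × (1 lb / 0.4536 kg) = 43.11 lb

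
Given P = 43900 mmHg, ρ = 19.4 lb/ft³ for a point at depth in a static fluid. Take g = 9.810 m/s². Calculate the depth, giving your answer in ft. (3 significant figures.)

6300 ft

Rearranging P = ρ·g·h for h: h = P/(ρ·g).
P = 43900 mmHg = 5.853×10^6 Pa; ρ = 19.4 lb/ft³ = 310.8 kg/m³; g = 9.810 m/s².
h = 1920 m
1920 m × (1 ft / 0.3048 m) = 6299 ft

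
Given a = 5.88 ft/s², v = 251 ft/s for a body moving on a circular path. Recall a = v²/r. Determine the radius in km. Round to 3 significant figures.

Rearranging a = v²/r for r: r = v²/a.
a = 5.88 ft/s² = 1.792 m/s²; v = 251 ft/s = 76.50 m/s.
r = 3266 m
3266 m × (1 km / 1000 m) = 3.266 km

3.27 km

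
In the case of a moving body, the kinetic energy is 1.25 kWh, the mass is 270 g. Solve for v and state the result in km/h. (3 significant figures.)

Rearranging: v = √(2·KE/m).
KE = 1.25 kWh = 4.500×10^6 J; m = 270 g = 0.2700 kg.
v = 5774 m/s
5774 m/s × (1 km/h / 0.2778 m/s) = 20785 km/h

20800 km/h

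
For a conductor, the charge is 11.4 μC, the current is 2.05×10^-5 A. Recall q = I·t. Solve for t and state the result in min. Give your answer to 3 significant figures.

Rearranging: t = q/I.
q = 11.4 μC = 1.140×10^-5 C; I = 2.05×10^-5 A.
t = 0.5561 s
0.5561 s × (1 min / 60.00 s) = 0.009268 min

0.00927 min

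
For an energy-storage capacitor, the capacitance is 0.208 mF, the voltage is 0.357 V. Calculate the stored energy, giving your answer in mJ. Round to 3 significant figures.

0.0133 mJ

E is given directly by: E = ½CV².
C = 0.208 mF = 2.080×10^-4 F; V = 0.357 V.
E = 1.325×10^-5 J
1.325×10^-5 J × (1 mJ / 0.001000 J) = 0.01325 mJ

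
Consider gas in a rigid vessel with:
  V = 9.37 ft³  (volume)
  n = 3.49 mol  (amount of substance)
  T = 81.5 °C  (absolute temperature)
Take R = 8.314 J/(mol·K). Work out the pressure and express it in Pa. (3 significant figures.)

38800 Pa

From the ideal-gas law: P = nRT/V.
V = 9.37 ft³ = 0.2653 m³; n = 3.49 mol; T = 81.5 °C = 354.6 K; R = 8.314 J/(mol·K).
P = 38784 Pa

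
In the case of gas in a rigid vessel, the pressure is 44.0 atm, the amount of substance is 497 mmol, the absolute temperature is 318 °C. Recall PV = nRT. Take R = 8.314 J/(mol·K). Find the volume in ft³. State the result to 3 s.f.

0.0193 ft³

Rearranging: V = nRT/P.
P = 44.0 atm = 4.458×10^6 Pa; n = 497 mmol = 0.4970 mol; T = 318 °C = 591.1 K; R = 8.314 J/(mol·K).
V = 5.479×10^-4 m³
5.479×10^-4 m³ × (1 ft³ / 0.02832 m³) = 0.01935 ft³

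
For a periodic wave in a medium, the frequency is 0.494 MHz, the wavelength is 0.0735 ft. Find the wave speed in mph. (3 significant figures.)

24800 mph

Directly: v = fλ.
f = 0.494 MHz = 4.940×10^5 Hz; λ = 0.0735 ft = 0.02240 m.
v = 11067 m/s
11067 m/s × (1 mph / 0.4470 m/s) = 24756 mph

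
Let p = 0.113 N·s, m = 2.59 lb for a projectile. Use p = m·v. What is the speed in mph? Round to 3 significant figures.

0.215 mph

Rearranging p = m·v for v: v = p/m.
p = 0.113 N·s = 0.1130 kg·m/s; m = 2.59 lb = 1.175 kg.
v = 0.09619 m/s
0.09619 m/s × (1 mph / 0.4470 m/s) = 0.2152 mph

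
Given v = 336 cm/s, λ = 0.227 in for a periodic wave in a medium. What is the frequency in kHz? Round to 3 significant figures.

0.583 kHz

Rearranging v = f·λ for f: f = v/λ.
v = 336 cm/s = 3.360 m/s; λ = 0.227 in = 0.005766 m.
f = 582.7 Hz
582.7 Hz × (1 kHz / 1000 Hz) = 0.5827 kHz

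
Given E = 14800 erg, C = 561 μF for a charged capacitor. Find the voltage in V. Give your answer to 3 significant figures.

2.30 V

Solving E = ½C·V² for V: V = √(2E/C).
E = 14800 erg = 0.001480 J; C = 561 μF = 5.610×10^-4 F.
V = 2.297 V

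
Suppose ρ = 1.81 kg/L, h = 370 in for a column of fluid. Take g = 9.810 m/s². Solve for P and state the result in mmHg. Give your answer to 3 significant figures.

1250 mmHg

Directly: P = ρgh.
ρ = 1.81 kg/L = 1810 kg/m³; h = 370 in = 9.398 m; g = 9.810 m/s².
P = 1.669×10^5 Pa  (the unit combination reduces to kg/(m·s²) = Pa)
1.669×10^5 Pa × (1 mmHg / 133.3 Pa) = 1252 mmHg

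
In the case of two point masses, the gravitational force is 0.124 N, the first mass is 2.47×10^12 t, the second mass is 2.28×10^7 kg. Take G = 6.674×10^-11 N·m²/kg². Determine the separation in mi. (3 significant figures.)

3420 mi

Rearranging F = G·m₁·m₂/r² for r: r = √(G·m₁m₂/F).
F = 0.124 N; m₁ = 2.47×10^12 t = 2.470×10^15 kg; m₂ = 2.28×10^7 kg; G = 6.674×10^-11 N·m²/kg².
r = 5.506×10^6 m
5.506×10^6 m × (1 mi / 1609 m) = 3421 mi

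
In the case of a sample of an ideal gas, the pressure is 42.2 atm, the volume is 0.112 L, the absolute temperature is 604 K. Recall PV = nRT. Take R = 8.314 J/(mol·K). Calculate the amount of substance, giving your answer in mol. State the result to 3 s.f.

0.0954 mol

Solving PV = nRT for n: n = PV/(RT).
P = 42.2 atm = 4.276×10^6 Pa; V = 0.112 L = 1.120×10^-4 m³; T = 604 K; R = 8.314 J/(mol·K).
n = 0.09537 mol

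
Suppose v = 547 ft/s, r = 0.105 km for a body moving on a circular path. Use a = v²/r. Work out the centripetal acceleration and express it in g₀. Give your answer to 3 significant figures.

27.0 g₀

a is given directly by: a = v²/r.
v = 547 ft/s = 166.7 m/s; r = 0.105 km = 105.0 m.
a = 264.7 m/s²
264.7 m/s² × (1 g₀ / 9.807 m/s²) = 27.00 g₀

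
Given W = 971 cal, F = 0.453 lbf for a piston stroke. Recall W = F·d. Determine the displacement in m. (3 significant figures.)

2020 m

Rearranging W = F·d for d: d = W/F.
W = 971 cal = 4063 J; F = 0.453 lbf = 2.015 N.
d = 2016 m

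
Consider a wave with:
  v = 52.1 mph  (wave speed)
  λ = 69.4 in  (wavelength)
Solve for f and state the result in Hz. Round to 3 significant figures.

Rearranging: f = v/λ.
v = 52.1 mph = 23.29 m/s; λ = 69.4 in = 1.763 m.
f = 13.21 Hz

13.2 Hz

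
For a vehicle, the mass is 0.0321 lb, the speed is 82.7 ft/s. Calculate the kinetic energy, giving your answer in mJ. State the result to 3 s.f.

KE is given directly by: KE = ½mv².
m = 0.0321 lb = 0.01456 kg; v = 82.7 ft/s = 25.21 m/s.
KE = 4.626 J  (the unit combination reduces to kg·m²/s² = J)
4.626 J × (1 mJ / 0.001000 J) = 4626 mJ

4630 mJ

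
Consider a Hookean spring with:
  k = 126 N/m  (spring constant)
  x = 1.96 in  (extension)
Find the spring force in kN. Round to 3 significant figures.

F is given directly by: F = kx.
k = 126 N/m; x = 1.96 in = 0.04978 m.
F = 6.273 N  (the unit combination reduces to kg·m/s² = N)
6.273 N × (1 kN / 1000 N) = 0.006273 kN

0.00627 kN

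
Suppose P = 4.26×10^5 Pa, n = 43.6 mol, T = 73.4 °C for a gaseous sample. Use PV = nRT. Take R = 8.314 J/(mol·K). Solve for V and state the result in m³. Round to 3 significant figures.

From the ideal-gas law: V = nRT/P.
P = 4.26×10^5 Pa; n = 43.6 mol; T = 73.4 °C = 346.5 K; R = 8.314 J/(mol·K).
V = 0.2949 m³

0.295 m³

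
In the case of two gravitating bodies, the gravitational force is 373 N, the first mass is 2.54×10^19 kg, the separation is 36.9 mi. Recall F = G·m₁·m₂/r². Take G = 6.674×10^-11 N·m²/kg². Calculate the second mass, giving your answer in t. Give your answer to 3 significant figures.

Rearranging F = G·m₁·m₂/r² for m₂: m₂ = F·r²/(G·m₁).
F = 373 N; m₁ = 2.54×10^19 kg; r = 36.9 mi = 59385 m; G = 6.674×10^-11 N·m²/kg².
m₂ = 776.0 kg
776.0 kg × (1 t / 1000 kg) = 0.7760 t

0.776 t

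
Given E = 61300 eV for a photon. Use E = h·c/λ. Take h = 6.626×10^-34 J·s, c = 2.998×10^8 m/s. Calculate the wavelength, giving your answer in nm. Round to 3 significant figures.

0.0202 nm

Solving E = h·c/λ for λ: λ = hc/E.
E = 61300 eV = 9.821×10^-15 J; h = 6.626×10^-34 J·s; c = 2.998×10^8 m/s.
λ = 2.023×10^-11 m
2.023×10^-11 m × (1 nm / 1.000×10^-9 m) = 0.02023 nm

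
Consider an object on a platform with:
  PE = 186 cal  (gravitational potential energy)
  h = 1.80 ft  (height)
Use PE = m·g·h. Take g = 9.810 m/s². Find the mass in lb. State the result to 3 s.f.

Solving PE = m·g·h for m: m = PE/(g·h).
PE = 186 cal = 778.2 J; h = 1.80 ft = 0.5486 m; g = 9.810 m/s².
m = 144.6 kg
144.6 kg × (1 lb / 0.4536 kg) = 318.8 lb

319 lb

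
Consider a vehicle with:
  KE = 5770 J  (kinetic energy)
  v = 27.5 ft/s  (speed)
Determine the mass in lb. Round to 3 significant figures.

Rearranging KE = ½mv² for m: m = 2·KE/v².
KE = 5770 J; v = 27.5 ft/s = 8.382 m/s.
m = 164.3 kg
164.3 kg × (1 lb / 0.4536 kg) = 362.1 lb

362 lb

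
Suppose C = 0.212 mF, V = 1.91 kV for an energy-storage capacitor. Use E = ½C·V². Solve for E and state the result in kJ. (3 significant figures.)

0.387 kJ

Directly: E = ½CV².
C = 0.212 mF = 2.120×10^-4 F; V = 1.91 kV = 1910 V.
E = 386.7 J
386.7 J × (1 kJ / 1000 J) = 0.3867 kJ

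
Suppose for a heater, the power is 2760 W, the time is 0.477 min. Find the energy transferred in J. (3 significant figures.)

Rearranging P = W/t for W: W = P·t.
P = 2760 W; t = 0.477 min = 28.62 s.
W = 78991 J

79000 J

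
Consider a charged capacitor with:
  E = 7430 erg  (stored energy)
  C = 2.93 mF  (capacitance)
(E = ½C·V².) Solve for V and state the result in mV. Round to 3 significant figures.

712 mV

Rearranging E = ½C·V² for V: V = √(2E/C).
E = 7430 erg = 7.430×10^-4 J; C = 2.93 mF = 0.002930 F.
V = 0.7122 V  (the unit combination reduces to kg·m²/(A·s³) = V)
0.7122 V × (1 mV / 0.001000 V) = 712.2 mV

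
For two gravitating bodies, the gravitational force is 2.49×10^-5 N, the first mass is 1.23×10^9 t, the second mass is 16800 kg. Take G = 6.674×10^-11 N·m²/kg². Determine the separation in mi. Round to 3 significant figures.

From Newton's law of gravitation: r = √(G·m₁m₂/F).
F = 2.49×10^-5 N; m₁ = 1.23×10^9 t = 1.230×10^12 kg; m₂ = 16800 kg; G = 6.674×10^-11 N·m²/kg².
r = 2.353×10^5 m
2.353×10^5 m × (1 mi / 1609 m) = 146.2 mi

146 mi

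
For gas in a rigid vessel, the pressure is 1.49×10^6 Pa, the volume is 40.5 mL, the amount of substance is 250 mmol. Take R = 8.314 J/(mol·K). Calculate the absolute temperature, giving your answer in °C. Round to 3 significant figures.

From the ideal-gas law: T = PV/(nR).
P = 1.49×10^6 Pa; V = 40.5 mL = 4.050×10^-5 m³; n = 250 mmol = 0.2500 mol; R = 8.314 J/(mol·K).
T = 29.03 K
29.03 K − 273.15 = -244.1 °C

-244 °C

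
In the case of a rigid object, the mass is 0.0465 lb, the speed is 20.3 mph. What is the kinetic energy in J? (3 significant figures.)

Directly: KE = ½mv².
m = 0.0465 lb = 0.02109 kg; v = 20.3 mph = 9.075 m/s.
KE = 0.8685 J

0.869 J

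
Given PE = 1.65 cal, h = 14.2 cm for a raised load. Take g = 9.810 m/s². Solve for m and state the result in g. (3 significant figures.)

Rearranging PE = m·g·h for m: m = PE/(g·h).
PE = 1.65 cal = 6.904 J; h = 14.2 cm = 0.1420 m; g = 9.810 m/s².
m = 4.956 kg
4.956 kg × (1 g / 0.001000 kg) = 4956 g

4960 g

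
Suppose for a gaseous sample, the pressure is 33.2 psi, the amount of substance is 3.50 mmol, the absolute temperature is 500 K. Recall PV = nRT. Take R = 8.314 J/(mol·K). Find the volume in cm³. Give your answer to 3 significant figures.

Solving PV = nRT for V: V = nRT/P.
P = 33.2 psi = 2.289×10^5 Pa; n = 3.50 mmol = 0.003500 mol; T = 500 K; R = 8.314 J/(mol·K).
V = 6.356×10^-5 m³
6.356×10^-5 m³ × (1 cm³ / 1.000×10^-6 m³) = 63.56 cm³

63.6 cm³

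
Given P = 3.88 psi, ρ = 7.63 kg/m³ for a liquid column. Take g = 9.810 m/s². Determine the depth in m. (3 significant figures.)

357 m

Solving P = ρ·g·h for h: h = P/(ρ·g).
P = 3.88 psi = 26752 Pa; ρ = 7.63 kg/m³; g = 9.810 m/s².
h = 357.4 m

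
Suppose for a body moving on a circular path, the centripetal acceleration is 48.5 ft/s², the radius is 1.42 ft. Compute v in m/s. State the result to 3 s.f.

Rearranging: v = √(a·r).
a = 48.5 ft/s² = 14.78 m/s²; r = 1.42 ft = 0.4328 m.
v = 2.529 m/s

2.53 m/s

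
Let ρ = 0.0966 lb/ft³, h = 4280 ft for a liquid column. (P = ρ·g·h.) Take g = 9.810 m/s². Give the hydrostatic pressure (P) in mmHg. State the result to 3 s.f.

P is given directly by: P = ρgh.
ρ = 0.0966 lb/ft³ = 1.547 kg/m³; h = 4280 ft = 1305 m; g = 9.810 m/s².
P = 19803 Pa
19803 Pa × (1 mmHg / 133.3 Pa) = 148.5 mmHg

149 mmHg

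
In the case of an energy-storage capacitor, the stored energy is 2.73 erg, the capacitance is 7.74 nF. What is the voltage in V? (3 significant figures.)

Rearranging: V = √(2E/C).
E = 2.73 erg = 2.730×10^-7 J; C = 7.74 nF = 7.740×10^-9 F.
V = 8.399 V  (the unit combination reduces to kg·m²/(A·s³) = V)

8.40 V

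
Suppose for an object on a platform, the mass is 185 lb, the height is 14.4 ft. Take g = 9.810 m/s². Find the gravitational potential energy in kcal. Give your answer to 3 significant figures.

PE is given directly by: PE = mgh.
m = 185 lb = 83.91 kg; h = 14.4 ft = 4.389 m; g = 9.810 m/s².
PE = 3613 J  (the unit combination reduces to kg·m²/s² = J)
3613 J × (1 kcal / 4184 J) = 0.8636 kcal

0.864 kcal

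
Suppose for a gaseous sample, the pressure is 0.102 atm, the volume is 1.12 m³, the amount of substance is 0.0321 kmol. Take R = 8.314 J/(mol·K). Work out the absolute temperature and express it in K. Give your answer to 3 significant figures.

43.4 K

From the ideal-gas law: T = PV/(nR).
P = 0.102 atm = 10335 Pa; V = 1.12 m³; n = 0.0321 kmol = 32.10 mol; R = 8.314 J/(mol·K).
T = 43.37 K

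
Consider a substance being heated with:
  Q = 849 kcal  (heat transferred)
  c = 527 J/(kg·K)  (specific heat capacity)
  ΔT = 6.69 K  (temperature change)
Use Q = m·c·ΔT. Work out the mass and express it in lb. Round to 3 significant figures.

2220 lb

Rearranging: m = Q/(c·ΔT).
Q = 849 kcal = 3.552×10^6 J; c = 527 J/(kg·K); ΔT = 6.69 K.
m = 1008 kg
1008 kg × (1 lb / 0.4536 kg) = 2221 lb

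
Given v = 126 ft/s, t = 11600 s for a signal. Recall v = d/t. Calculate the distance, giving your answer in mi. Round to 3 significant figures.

277 mi

Rearranging: d = v·t.
v = 126 ft/s = 38.40 m/s; t = 11600 s.
d = 4.455×10^5 m
4.455×10^5 m × (1 mi / 1609 m) = 276.8 mi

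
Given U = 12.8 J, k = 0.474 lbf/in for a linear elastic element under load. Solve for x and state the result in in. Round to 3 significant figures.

Rearranging: x = √(2U/k).
U = 12.8 J; k = 0.474 lbf/in = 83.01 N/m.
x = 0.5553 m
0.5553 m × (1 in / 0.02540 m) = 21.86 in

21.9 in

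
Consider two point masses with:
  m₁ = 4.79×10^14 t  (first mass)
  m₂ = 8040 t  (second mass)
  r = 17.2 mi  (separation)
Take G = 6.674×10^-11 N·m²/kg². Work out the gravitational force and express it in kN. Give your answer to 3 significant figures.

From Newton's law of gravitation: F = Gm₁m₂/r².
m₁ = 4.79×10^14 t = 4.790×10^17 kg; m₂ = 8040 t = 8.040×10^6 kg; r = 17.2 mi = 27681 m; G = 6.674×10^-11 N·m²/kg².
F = 3.354×10^5 N  (the unit combination reduces to kg·m/s² = N)
3.354×10^5 N × (1 kN / 1000 N) = 335.4 kN

335 kN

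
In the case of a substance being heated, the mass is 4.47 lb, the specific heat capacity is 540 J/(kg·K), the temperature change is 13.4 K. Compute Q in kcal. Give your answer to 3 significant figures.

Q is given directly by: Q = mcΔT.
m = 4.47 lb = 2.028 kg; c = 540 J/(kg·K); ΔT = 13.4 K.
Q = 14671 J
14671 J × (1 kcal / 4184 J) = 3.507 kcal

3.51 kcal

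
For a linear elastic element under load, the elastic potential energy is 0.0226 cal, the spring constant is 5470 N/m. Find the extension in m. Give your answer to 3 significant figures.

Rearranging U = ½k·x² for x: x = √(2U/k).
U = 0.0226 cal = 0.09456 J; k = 5470 N/m.
x = 0.005880 m

0.00588 m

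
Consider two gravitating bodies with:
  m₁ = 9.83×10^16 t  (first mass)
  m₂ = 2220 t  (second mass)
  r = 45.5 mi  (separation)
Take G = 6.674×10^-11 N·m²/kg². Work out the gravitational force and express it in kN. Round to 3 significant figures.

2720 kN

F is given directly by: F = Gm₁m₂/r².
m₁ = 9.83×10^16 t = 9.830×10^19 kg; m₂ = 2220 t = 2.220×10^6 kg; r = 45.5 mi = 73225 m; G = 6.674×10^-11 N·m²/kg².
F = 2.716×10^6 N  (the unit combination reduces to kg·m/s² = N)
2.716×10^6 N × (1 kN / 1000 N) = 2716 kN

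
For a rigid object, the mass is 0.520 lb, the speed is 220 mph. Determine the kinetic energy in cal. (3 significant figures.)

KE is given directly by: KE = ½mv².
m = 0.520 lb = 0.2359 kg; v = 220 mph = 98.35 m/s.
KE = 1141 J
1141 J × (1 cal / 4.184 J) = 272.6 cal

273 cal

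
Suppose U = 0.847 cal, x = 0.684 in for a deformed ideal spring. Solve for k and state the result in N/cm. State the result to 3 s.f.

235 N/cm

Rearranging U = ½k·x² for k: k = 2U/x².
U = 0.847 cal = 3.544 J; x = 0.684 in = 0.01737 m.
k = 23481 N/m
23481 N/m × (1 N/cm / 100.0 N/m) = 234.8 N/cm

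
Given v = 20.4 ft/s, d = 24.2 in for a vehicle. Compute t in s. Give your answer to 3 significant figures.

0.0989 s

Rearranging v = d/t for t: t = d/v.
v = 20.4 ft/s = 6.218 m/s; d = 24.2 in = 0.6147 m.
t = 0.09886 s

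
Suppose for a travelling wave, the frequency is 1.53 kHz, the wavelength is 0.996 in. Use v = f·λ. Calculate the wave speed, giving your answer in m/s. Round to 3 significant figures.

v is given directly by: v = fλ.
f = 1.53 kHz = 1530 Hz; λ = 0.996 in = 0.02530 m.
v = 38.71 m/s

38.7 m/s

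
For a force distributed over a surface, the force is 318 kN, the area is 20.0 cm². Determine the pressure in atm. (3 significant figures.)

Directly: P = F/A.
F = 318 kN = 3.180×10^5 N; A = 20.0 cm² = 0.002000 m².
P = 1.590×10^8 Pa  (the unit combination reduces to kg/(m·s²) = Pa)
1.590×10^8 Pa × (1 atm / 1.013×10^5 Pa) = 1569 atm

1570 atm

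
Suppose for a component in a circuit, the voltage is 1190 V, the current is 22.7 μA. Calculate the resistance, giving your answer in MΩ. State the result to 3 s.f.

Rearranging V = I·R for R: R = V/I.
V = 1190 V; I = 22.7 μA = 2.270×10^-5 A.
R = 5.242×10^7 Ω
5.242×10^7 Ω × (1 MΩ / 1.000×10^6 Ω) = 52.42 MΩ

52.4 MΩ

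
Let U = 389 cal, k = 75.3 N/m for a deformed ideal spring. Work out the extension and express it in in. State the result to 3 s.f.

259 in

Rearranging: x = √(2U/k).
U = 389 cal = 1628 J; k = 75.3 N/m.
x = 6.575 m
6.575 m × (1 in / 0.02540 m) = 258.9 in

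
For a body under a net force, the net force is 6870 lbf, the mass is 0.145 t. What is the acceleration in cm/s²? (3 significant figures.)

21100 cm/s²

Rearranging F = m·a for a: a = F/m.
F = 6870 lbf = 30559 N; m = 0.145 t = 145.0 kg.
a = 210.8 m/s²
210.8 m/s² × (1 cm/s² / 0.01000 m/s²) = 21075 cm/s²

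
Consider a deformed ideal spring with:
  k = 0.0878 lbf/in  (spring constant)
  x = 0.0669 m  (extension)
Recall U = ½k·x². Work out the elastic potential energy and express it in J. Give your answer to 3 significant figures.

0.0344 J

U is given directly by: U = ½kx².
k = 0.0878 lbf/in = 15.38 N/m; x = 0.0669 m.
U = 0.03441 J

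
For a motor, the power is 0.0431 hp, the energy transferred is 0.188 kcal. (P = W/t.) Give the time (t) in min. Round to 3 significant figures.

0.408 min

Solving P = W/t for t: t = W/P.
P = 0.0431 hp = 32.14 W; W = 0.188 kcal = 786.6 J.
t = 24.47 s
24.47 s × (1 min / 60.00 s) = 0.4079 min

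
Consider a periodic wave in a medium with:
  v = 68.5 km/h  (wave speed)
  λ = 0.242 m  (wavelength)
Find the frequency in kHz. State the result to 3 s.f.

Rearranging v = f·λ for f: f = v/λ.
v = 68.5 km/h = 19.03 m/s; λ = 0.242 m.
f = 78.63 Hz
78.63 Hz × (1 kHz / 1000 Hz) = 0.07863 kHz

0.0786 kHz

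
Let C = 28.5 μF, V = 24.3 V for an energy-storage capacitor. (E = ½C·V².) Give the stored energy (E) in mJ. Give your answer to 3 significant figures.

Directly: E = ½CV².
C = 28.5 μF = 2.850×10^-5 F; V = 24.3 V.
E = 0.008414 J
0.008414 J × (1 mJ / 0.001000 J) = 8.414 mJ

8.41 mJ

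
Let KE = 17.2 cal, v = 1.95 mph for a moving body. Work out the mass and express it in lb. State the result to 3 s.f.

Rearranging: m = 2·KE/v².
KE = 17.2 cal = 71.96 J; v = 1.95 mph = 0.8717 m/s.
m = 189.4 kg
189.4 kg × (1 lb / 0.4536 kg) = 417.6 lb

418 lb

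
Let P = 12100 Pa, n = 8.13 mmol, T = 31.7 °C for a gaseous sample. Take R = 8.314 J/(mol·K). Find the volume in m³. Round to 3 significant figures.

0.00170 m³

Rearranging: V = nRT/P.
P = 12100 Pa; n = 8.13 mmol = 0.008130 mol; T = 31.7 °C = 304.8 K; R = 8.314 J/(mol·K).
V = 0.001703 m³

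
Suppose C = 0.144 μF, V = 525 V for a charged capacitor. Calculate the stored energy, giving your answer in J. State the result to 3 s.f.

Directly: E = ½CV².
C = 0.144 μF = 1.440×10^-7 F; V = 525 V.
E = 0.01984 J  (the unit combination reduces to kg·m²/s² = J)

0.0198 J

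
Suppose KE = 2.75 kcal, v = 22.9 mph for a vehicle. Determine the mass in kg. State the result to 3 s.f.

220 kg

Rearranging: m = 2·KE/v².
KE = 2.75 kcal = 11506 J; v = 22.9 mph = 10.24 m/s.
m = 219.6 kg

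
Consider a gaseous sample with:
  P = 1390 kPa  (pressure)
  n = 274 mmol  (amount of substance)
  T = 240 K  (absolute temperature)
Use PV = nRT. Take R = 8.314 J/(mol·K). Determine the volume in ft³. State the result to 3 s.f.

0.0139 ft³

Solving PV = nRT for V: V = nRT/P.
P = 1390 kPa = 1.390×10^6 Pa; n = 274 mmol = 0.2740 mol; T = 240 K; R = 8.314 J/(mol·K).
V = 3.933×10^-4 m³
3.933×10^-4 m³ × (1 ft³ / 0.02832 m³) = 0.01389 ft³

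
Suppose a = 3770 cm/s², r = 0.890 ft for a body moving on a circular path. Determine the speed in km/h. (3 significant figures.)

11.5 km/h

Solving a = v²/r for v: v = √(a·r).
a = 3770 cm/s² = 37.70 m/s²; r = 0.890 ft = 0.2713 m.
v = 3.198 m/s
3.198 m/s × (1 km/h / 0.2778 m/s) = 11.51 km/h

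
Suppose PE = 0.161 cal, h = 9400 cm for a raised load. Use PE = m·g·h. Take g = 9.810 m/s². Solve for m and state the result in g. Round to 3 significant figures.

Rearranging PE = m·g·h for m: m = PE/(g·h).
PE = 0.161 cal = 0.6736 J; h = 9400 cm = 94.00 m; g = 9.810 m/s².
m = 7.305×10^-4 kg
7.305×10^-4 kg × (1 g / 0.001000 kg) = 0.7305 g

0.731 g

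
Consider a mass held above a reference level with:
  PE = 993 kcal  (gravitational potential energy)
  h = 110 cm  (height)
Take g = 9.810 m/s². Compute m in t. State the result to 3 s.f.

Rearranging PE = m·g·h for m: m = PE/(g·h).
PE = 993 kcal = 4.155×10^6 J; h = 110 cm = 1.100 m; g = 9.810 m/s².
m = 3.850×10^5 kg
3.850×10^5 kg × (1 t / 1000 kg) = 385.0 t

385 t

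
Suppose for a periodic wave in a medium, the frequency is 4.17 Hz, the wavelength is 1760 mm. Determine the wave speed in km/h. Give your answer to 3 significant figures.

Directly: v = fλ.
f = 4.17 Hz; λ = 1760 mm = 1.760 m.
v = 7.339 m/s
7.339 m/s × (1 km/h / 0.2778 m/s) = 26.42 km/h

26.4 km/h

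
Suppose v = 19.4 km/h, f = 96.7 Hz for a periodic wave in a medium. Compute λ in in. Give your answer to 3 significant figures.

Solving v = f·λ for λ: λ = v/f.
v = 19.4 km/h = 5.389 m/s; f = 96.7 Hz.
λ = 0.05573 m
0.05573 m × (1 in / 0.02540 m) = 2.194 in

2.19 in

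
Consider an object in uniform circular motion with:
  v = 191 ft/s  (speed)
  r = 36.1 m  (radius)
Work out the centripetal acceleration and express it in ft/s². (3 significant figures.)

308 ft/s²

a is given directly by: a = v²/r.
v = 191 ft/s = 58.22 m/s; r = 36.1 m.
a = 93.88 m/s²
93.88 m/s² × (1 ft/s² / 0.3048 m/s²) = 308.0 ft/s²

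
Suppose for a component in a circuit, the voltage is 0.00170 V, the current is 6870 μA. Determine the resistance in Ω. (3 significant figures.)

0.247 Ω

From Ohm's law: R = V/I.
V = 0.00170 V; I = 6870 μA = 0.006870 A.
R = 0.2475 Ω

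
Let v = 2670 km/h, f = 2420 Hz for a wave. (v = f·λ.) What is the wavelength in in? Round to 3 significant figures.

12.1 in

Solving v = f·λ for λ: λ = v/f.
v = 2670 km/h = 741.7 m/s; f = 2420 Hz.
λ = 0.3065 m
0.3065 m × (1 in / 0.02540 m) = 12.07 in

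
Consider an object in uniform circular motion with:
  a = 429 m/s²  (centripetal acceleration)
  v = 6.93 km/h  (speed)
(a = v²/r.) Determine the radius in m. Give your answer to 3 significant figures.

0.00864 m

Solving a = v²/r for r: r = v²/a.
a = 429 m/s²; v = 6.93 km/h = 1.925 m/s.
r = 0.008638 m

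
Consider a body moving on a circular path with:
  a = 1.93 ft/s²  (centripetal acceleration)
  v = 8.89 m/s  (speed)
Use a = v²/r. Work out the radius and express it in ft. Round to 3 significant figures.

441 ft

Solving a = v²/r for r: r = v²/a.
a = 1.93 ft/s² = 0.5883 m/s²; v = 8.89 m/s.
r = 134.3 m
134.3 m × (1 ft / 0.3048 m) = 440.8 ft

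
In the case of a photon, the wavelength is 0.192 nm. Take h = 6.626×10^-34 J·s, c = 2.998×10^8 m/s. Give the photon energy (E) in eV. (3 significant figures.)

6460 eV

Directly: E = hc/λ.
λ = 0.192 nm = 1.920×10^-10 m; h = 6.626×10^-34 J·s; c = 2.998×10^8 m/s.
E = 1.035×10^-15 J  (the unit combination reduces to kg·m²/s² = J)
1.035×10^-15 J × (1 eV / 1.602×10^-19 J) = 6458 eV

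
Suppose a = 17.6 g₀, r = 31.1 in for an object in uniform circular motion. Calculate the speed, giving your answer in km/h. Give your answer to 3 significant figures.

42.0 km/h

Rearranging a = v²/r for v: v = √(a·r).
a = 17.6 g₀ = 172.6 m/s²; r = 31.1 in = 0.7899 m.
v = 11.68 m/s
11.68 m/s × (1 km/h / 0.2778 m/s) = 42.04 km/h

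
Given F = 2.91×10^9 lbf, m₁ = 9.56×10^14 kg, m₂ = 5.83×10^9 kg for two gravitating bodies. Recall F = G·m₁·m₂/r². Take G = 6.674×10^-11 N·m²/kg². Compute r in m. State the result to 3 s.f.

From Newton's law of gravitation: r = √(G·m₁m₂/F).
F = 2.91×10^9 lbf = 1.294×10^10 N; m₁ = 9.56×10^14 kg; m₂ = 5.83×10^9 kg; G = 6.674×10^-11 N·m²/kg².
r = 169.5 m

170 m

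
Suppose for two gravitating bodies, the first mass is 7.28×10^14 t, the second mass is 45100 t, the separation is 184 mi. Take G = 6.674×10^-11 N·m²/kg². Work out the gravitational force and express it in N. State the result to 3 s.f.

25000 N

F is given directly by: F = Gm₁m₂/r².
m₁ = 7.28×10^14 t = 7.280×10^17 kg; m₂ = 45100 t = 4.510×10^7 kg; r = 184 mi = 2.961×10^5 m; G = 6.674×10^-11 N·m²/kg².
F = 24990 N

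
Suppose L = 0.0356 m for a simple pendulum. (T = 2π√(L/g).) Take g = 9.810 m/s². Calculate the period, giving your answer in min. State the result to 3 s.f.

0.00631 min

Directly: T = 2π√(L/g).
L = 0.0356 m; g = 9.810 m/s².
T = 0.3785 s
0.3785 s × (1 min / 60.00 s) = 0.006308 min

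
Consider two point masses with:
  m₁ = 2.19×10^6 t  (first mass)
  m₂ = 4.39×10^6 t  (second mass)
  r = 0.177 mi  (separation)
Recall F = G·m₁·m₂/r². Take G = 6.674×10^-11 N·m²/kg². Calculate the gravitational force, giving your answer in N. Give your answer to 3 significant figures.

From Newton's law of gravitation: F = Gm₁m₂/r².
m₁ = 2.19×10^6 t = 2.190×10^9 kg; m₂ = 4.39×10^6 t = 4.390×10^9 kg; r = 0.177 mi = 284.9 m; G = 6.674×10^-11 N·m²/kg².
F = 7908 N

7910 N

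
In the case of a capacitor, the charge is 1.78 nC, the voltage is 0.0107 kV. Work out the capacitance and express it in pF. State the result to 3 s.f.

166 pF

C is given directly by: C = Q/V.
Q = 1.78 nC = 1.780×10^-9 C; V = 0.0107 kV = 10.70 V.
C = 1.664×10^-10 F
1.664×10^-10 F × (1 pF / 1.000×10^-12 F) = 166.4 pF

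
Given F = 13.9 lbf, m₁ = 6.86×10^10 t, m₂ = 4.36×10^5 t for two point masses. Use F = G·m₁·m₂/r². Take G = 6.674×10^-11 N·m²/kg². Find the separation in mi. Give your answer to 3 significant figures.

112 mi

From Newton's law of gravitation: r = √(G·m₁m₂/F).
F = 13.9 lbf = 61.83 N; m₁ = 6.86×10^10 t = 6.860×10^13 kg; m₂ = 4.36×10^5 t = 4.360×10^8 kg; G = 6.674×10^-11 N·m²/kg².
r = 1.797×10^5 m
1.797×10^5 m × (1 mi / 1609 m) = 111.6 mi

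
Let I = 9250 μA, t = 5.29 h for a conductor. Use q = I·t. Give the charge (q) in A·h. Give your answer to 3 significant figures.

Directly: q = It.
I = 9250 μA = 0.009250 A; t = 5.29 h = 19044 s.
q = 176.2 C
176.2 C × (1 A·h / 3600 C) = 0.04893 A·h

0.0489 A·h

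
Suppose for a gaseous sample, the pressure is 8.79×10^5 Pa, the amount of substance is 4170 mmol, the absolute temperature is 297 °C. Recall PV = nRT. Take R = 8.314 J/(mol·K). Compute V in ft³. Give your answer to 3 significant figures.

Rearranging PV = nRT for V: V = nRT/P.
P = 8.79×10^5 Pa; n = 4170 mmol = 4.170 mol; T = 297 °C = 570.1 K; R = 8.314 J/(mol·K).
V = 0.02249 m³
0.02249 m³ × (1 ft³ / 0.02832 m³) = 0.7941 ft³

0.794 ft³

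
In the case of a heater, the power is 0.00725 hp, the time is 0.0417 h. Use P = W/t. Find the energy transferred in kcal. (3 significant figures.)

0.194 kcal

Rearranging P = W/t for W: W = P·t.
P = 0.00725 hp = 5.406 W; t = 0.0417 h = 150.1 s.
W = 811.6 J
811.6 J × (1 kcal / 4184 J) = 0.1940 kcal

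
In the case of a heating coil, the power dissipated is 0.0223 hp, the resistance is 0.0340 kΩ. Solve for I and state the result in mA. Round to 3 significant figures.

Solving P = I²R for I: I = √(P/R).
P = 0.0223 hp = 16.63 W; R = 0.0340 kΩ = 34.00 Ω.
I = 0.6994 A
0.6994 A × (1 mA / 0.001000 A) = 699.4 mA

699 mA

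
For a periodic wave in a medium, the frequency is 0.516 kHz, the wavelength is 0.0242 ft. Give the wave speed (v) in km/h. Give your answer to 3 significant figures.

13.7 km/h

Directly: v = fλ.
f = 0.516 kHz = 516.0 Hz; λ = 0.0242 ft = 0.007376 m.
v = 3.806 m/s
3.806 m/s × (1 km/h / 0.2778 m/s) = 13.70 km/h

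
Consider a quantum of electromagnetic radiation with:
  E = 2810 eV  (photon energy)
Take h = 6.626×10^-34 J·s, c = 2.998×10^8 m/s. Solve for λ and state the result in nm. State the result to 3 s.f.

0.441 nm

Rearranging: λ = hc/E.
E = 2810 eV = 4.502×10^-16 J; h = 6.626×10^-34 J·s; c = 2.998×10^8 m/s.
λ = 4.412×10^-10 m
4.412×10^-10 m × (1 nm / 1.000×10^-9 m) = 0.4412 nm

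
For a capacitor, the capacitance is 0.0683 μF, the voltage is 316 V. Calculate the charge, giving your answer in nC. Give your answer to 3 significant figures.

Solving C = Q/V for Q: Q = CV.
C = 0.0683 μF = 6.830×10^-8 F; V = 316 V.
Q = 2.158×10^-5 C
2.158×10^-5 C × (1 nC / 1.000×10^-9 C) = 21583 nC

21600 nC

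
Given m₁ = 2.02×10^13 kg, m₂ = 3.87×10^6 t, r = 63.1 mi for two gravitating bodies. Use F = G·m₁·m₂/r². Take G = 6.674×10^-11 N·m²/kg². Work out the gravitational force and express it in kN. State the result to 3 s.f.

0.506 kN

From Newton's law of gravitation: F = Gm₁m₂/r².
m₁ = 2.02×10^13 kg; m₂ = 3.87×10^6 t = 3.870×10^9 kg; r = 63.1 mi = 1.015×10^5 m; G = 6.674×10^-11 N·m²/kg².
F = 505.9 N
505.9 N × (1 kN / 1000 N) = 0.5059 kN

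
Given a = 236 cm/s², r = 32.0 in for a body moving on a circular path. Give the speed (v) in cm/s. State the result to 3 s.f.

138 cm/s

Rearranging a = v²/r for v: v = √(a·r).
a = 236 cm/s² = 2.360 m/s²; r = 32.0 in = 0.8128 m.
v = 1.385 m/s
1.385 m/s × (1 cm/s / 0.01000 m/s) = 138.5 cm/s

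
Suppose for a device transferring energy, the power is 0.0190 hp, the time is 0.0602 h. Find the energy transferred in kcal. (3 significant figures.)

0.734 kcal

Rearranging P = W/t for W: W = P·t.
P = 0.0190 hp = 14.17 W; t = 0.0602 h = 216.7 s.
W = 3071 J
3071 J × (1 kcal / 4184 J) = 0.7339 kcal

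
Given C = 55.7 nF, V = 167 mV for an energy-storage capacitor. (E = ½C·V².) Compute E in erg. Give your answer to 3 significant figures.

0.00777 erg

Directly: E = ½CV².
C = 55.7 nF = 5.570×10^-8 F; V = 167 mV = 0.1670 V.
E = 7.767×10^-10 J
7.767×10^-10 J × (1 erg / 1.000×10^-7 J) = 0.007767 erg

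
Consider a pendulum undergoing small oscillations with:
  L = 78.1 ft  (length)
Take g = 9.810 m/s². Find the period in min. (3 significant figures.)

T is given directly by: T = 2π√(L/g).
L = 78.1 ft = 23.80 m; g = 9.810 m/s².
T = 9.788 s
9.788 s × (1 min / 60.00 s) = 0.1631 min

0.163 min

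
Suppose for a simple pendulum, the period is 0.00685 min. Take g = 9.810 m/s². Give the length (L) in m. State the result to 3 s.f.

0.0420 m

Rearranging: L = g·(T/2π)².
T = 0.00685 min = 0.4110 s; g = 9.810 m/s².
L = 0.04198 m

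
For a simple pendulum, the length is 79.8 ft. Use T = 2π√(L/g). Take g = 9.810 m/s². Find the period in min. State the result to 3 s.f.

T is given directly by: T = 2π√(L/g).
L = 79.8 ft = 24.32 m; g = 9.810 m/s².
T = 9.894 s
9.894 s × (1 min / 60.00 s) = 0.1649 min

0.165 min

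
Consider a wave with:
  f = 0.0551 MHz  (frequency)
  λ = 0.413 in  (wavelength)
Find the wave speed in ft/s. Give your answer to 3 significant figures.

1900 ft/s

v is given directly by: v = fλ.
f = 0.0551 MHz = 55100 Hz; λ = 0.413 in = 0.01049 m.
v = 578.0 m/s
578.0 m/s × (1 ft/s / 0.3048 m/s) = 1896 ft/s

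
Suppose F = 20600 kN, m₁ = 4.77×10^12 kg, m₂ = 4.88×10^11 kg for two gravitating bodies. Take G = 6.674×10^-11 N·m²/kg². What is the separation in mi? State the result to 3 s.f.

From Newton's law of gravitation: r = √(G·m₁m₂/F).
F = 20600 kN = 2.060×10^7 N; m₁ = 4.77×10^12 kg; m₂ = 4.88×10^11 kg; G = 6.674×10^-11 N·m²/kg².
r = 2746 m
2746 m × (1 mi / 1609 m) = 1.706 mi

1.71 mi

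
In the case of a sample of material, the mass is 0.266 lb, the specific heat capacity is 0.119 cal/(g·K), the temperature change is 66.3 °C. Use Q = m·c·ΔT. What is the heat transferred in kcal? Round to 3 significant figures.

0.952 kcal

Directly: Q = mcΔT.
m = 0.266 lb = 0.1207 kg; c = 0.119 cal/(g·K) = 497.9 J/(kg·K); ΔT = 66.3 °C = 66.30 K.
Q = 3983 J  (the unit combination reduces to kg·m²/s² = J)
3983 J × (1 kcal / 4184 J) = 0.9519 kcal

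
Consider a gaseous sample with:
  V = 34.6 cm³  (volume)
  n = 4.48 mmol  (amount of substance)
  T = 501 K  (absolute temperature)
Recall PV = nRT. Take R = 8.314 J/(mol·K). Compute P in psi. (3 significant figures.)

From the ideal-gas law: P = nRT/V.
V = 34.6 cm³ = 3.460×10^-5 m³; n = 4.48 mmol = 0.004480 mol; T = 501 K; R = 8.314 J/(mol·K).
P = 5.393×10^5 Pa
5.393×10^5 Pa × (1 psi / 6895 Pa) = 78.22 psi

78.2 psi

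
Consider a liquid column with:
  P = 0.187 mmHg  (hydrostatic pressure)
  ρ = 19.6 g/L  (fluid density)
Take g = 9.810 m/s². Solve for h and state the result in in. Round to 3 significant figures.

5.10 in

Solving P = ρ·g·h for h: h = P/(ρ·g).
P = 0.187 mmHg = 24.93 Pa; ρ = 19.6 g/L = 19.60 kg/m³; g = 9.810 m/s².
h = 0.1297 m
0.1297 m × (1 in / 0.02540 m) = 5.105 in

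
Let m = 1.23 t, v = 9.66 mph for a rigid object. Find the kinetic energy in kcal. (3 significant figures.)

2.74 kcal

KE is given directly by: KE = ½mv².
m = 1.23 t = 1230 kg; v = 9.66 mph = 4.318 m/s.
KE = 11469 J
11469 J × (1 kcal / 4184 J) = 2.741 kcal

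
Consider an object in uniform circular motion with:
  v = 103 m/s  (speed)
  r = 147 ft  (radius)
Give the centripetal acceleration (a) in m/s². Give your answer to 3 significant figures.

Directly: a = v²/r.
v = 103 m/s; r = 147 ft = 44.81 m.
a = 236.8 m/s²

237 m/s²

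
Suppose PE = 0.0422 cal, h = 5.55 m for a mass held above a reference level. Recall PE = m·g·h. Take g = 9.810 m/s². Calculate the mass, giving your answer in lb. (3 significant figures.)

0.00715 lb

Rearranging: m = PE/(g·h).
PE = 0.0422 cal = 0.1766 J; h = 5.55 m; g = 9.810 m/s².
m = 0.003243 kg
0.003243 kg × (1 lb / 0.4536 kg) = 0.007150 lb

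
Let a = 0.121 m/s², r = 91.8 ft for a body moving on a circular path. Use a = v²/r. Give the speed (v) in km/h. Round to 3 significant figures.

Rearranging a = v²/r for v: v = √(a·r).
a = 0.121 m/s²; r = 91.8 ft = 27.98 m.
v = 1.840 m/s
1.840 m/s × (1 km/h / 0.2778 m/s) = 6.624 km/h

6.62 km/h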